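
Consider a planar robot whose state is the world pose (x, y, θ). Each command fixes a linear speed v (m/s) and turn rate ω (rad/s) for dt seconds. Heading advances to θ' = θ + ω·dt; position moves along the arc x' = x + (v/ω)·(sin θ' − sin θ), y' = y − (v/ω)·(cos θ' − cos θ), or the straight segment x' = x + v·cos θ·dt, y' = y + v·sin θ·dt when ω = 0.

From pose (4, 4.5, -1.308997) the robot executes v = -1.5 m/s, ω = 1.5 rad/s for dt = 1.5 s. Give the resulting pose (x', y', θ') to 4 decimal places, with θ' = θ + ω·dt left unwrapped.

θ' = -1.3090 + 1.5·1.5 = 0.9410
R = v/ω = -1.5/1.5 = -1.0000
x' = 4 + -1.0000·(sin 0.9410 − sin -1.3090) = 2.2259
y' = 4.5 − -1.0000·(cos 0.9410 − cos -1.3090) = 4.8302

(2.2259, 4.8302, 0.9410)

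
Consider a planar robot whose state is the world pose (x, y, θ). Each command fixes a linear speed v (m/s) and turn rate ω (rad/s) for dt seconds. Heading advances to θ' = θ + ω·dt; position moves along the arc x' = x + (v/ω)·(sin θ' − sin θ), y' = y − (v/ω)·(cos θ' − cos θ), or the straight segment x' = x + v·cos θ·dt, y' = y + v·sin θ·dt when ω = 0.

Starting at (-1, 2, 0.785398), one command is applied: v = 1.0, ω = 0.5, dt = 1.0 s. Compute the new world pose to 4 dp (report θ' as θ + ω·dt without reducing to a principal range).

θ' = 0.7854 + 0.5·1.0 = 1.2854
R = v/ω = 1.0/0.5 = 2.0000
x' = -1 + 2.0000·(sin 1.2854 − sin 0.7854) = -0.4951
y' = 2 − 2.0000·(cos 1.2854 − cos 0.7854) = 2.8511

(-0.4951, 2.8511, 1.2854)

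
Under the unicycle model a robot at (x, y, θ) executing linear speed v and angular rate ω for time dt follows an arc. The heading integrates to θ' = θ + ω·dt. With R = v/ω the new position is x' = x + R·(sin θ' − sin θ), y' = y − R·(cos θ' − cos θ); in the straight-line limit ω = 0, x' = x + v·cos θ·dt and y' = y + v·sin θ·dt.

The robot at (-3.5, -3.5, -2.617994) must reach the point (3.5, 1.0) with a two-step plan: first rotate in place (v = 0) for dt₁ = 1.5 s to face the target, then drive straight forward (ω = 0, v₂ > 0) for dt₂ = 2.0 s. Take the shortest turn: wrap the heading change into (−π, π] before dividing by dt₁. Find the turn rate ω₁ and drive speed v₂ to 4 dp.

heading to target = atan2(1−-3.5, 3.5−-3.5) = 0.5713
Δθ = wrap(0.5713 − -2.6180) = -3.0939; ω₁ = Δθ/dt₁ = -2.0626
distance = √((3.5−-3.5)² + (1−-3.5)²) = 8.3217; v₂ = distance/dt₂ = 4.1608

ω₁ = -2.0626, v₂ = 4.1608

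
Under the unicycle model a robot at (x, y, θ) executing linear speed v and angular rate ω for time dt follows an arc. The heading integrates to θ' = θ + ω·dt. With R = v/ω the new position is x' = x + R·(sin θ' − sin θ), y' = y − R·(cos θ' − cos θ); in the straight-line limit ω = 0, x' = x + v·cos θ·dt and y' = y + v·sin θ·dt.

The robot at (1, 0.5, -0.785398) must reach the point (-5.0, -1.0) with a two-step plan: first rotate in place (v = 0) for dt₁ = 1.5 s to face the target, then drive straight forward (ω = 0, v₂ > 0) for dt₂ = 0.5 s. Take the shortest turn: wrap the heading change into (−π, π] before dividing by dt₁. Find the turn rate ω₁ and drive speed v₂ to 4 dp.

heading to target = atan2(-1−0.5, -5−1) = -2.8966
Δθ = wrap(-2.8966 − -0.7854) = -2.1112; ω₁ = Δθ/dt₁ = -1.4075
distance = √((-5−1)² + (-1−0.5)²) = 6.1847; v₂ = distance/dt₂ = 12.3693

ω₁ = -1.4075, v₂ = 12.3693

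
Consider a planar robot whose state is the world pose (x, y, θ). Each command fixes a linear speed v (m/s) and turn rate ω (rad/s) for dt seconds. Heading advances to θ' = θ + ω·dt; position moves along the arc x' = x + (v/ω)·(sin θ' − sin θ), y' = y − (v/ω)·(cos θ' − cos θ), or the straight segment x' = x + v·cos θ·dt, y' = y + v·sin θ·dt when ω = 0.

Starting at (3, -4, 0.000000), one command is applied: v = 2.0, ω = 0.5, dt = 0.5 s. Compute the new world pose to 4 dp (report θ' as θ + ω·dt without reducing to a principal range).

(3.9896, -3.8756, 0.2500)

θ' = 0.0000 + 0.5·0.5 = 0.2500
R = v/ω = 2.0/0.5 = 4.0000
x' = 3 + 4.0000·(sin 0.2500 − sin 0.0000) = 3.9896
y' = -4 − 4.0000·(cos 0.2500 − cos 0.0000) = -3.8756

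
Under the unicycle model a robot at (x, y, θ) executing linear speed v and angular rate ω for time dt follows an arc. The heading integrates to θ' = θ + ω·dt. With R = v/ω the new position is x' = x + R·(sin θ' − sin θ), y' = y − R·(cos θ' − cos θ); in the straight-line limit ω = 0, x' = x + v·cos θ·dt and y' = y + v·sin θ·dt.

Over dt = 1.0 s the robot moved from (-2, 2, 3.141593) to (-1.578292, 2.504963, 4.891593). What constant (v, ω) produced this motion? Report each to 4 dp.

Δθ = 4.891593 − 3.141593 = 1.750000
ω = Δθ/dt = 1.750000/1.0 = 1.7500
R = −Δy/(cos θ' − cos θ) = -0.4286
v = R·ω = -0.4286·1.7500 = -0.7500

v = -0.7500, ω = 1.7500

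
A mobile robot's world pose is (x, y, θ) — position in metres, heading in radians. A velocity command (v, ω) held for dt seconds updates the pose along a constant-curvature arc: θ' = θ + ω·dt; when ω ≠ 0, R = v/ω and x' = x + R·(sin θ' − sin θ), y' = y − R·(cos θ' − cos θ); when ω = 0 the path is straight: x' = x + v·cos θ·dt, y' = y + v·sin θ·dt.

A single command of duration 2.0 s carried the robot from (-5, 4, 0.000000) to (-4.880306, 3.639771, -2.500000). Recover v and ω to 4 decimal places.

Δθ = -2.500000 − 0.000000 = -2.500000
ω = Δθ/dt = -2.500000/2.0 = -1.2500
R = −Δy/(cos θ' − cos θ) = -0.2000
v = R·ω = -0.2000·-1.2500 = 0.2500

v = 0.2500, ω = -1.2500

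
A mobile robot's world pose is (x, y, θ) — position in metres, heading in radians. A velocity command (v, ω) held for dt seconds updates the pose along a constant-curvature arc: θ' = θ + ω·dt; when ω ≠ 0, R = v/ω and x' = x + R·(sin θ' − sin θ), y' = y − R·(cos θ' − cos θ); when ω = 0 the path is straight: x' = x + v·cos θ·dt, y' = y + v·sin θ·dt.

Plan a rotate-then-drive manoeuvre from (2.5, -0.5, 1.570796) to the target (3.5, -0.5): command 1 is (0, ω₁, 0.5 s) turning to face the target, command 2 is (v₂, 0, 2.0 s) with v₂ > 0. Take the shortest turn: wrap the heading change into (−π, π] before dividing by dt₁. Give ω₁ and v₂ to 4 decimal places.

ω₁ = -3.1416, v₂ = 0.5000

heading to target = atan2(-0.5−-0.5, 3.5−2.5) = 0.0000
Δθ = wrap(0.0000 − 1.5708) = -1.5708; ω₁ = Δθ/dt₁ = -3.1416
distance = √((3.5−2.5)² + (-0.5−-0.5)²) = 1.0000; v₂ = distance/dt₂ = 0.5000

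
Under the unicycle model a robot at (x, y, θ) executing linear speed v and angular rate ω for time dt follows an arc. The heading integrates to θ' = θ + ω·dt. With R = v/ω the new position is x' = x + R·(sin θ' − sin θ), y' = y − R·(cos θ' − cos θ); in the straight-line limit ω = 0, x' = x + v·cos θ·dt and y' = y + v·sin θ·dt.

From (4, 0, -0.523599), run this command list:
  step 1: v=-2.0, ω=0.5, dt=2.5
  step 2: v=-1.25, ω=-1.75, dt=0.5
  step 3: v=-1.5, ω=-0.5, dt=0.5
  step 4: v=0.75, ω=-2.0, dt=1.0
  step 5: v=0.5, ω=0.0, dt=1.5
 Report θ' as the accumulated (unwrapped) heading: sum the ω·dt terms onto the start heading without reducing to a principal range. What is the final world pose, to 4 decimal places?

(-2.4013, -1.5733, -2.3986)

step 1: θ'=0.7264 (R=-4.0000) → pose (-0.6567, -0.4738, 0.7264)
step 2: θ'=-0.1486 (R=0.7143) → pose (-1.2369, -0.6463, -0.1486)
step 3: θ'=-0.3986 (R=3.0000) → pose (-1.9571, -0.4441, -0.3986)
step 4: θ'=-2.3986 (R=-0.3750) → pose (-1.8490, -1.0659, -2.3986)
step 5: θ'=-2.3986 (straight) → pose (-2.4013, -1.5733, -2.3986)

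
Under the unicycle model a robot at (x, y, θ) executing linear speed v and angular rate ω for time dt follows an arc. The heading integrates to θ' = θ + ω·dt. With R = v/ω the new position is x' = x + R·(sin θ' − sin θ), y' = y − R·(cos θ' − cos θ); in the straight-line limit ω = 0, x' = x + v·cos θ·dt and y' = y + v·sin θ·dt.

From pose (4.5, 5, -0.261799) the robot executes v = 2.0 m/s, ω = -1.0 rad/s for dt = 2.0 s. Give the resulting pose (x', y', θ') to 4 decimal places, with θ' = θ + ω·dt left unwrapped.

(5.5236, 1.7935, -2.2618)

θ' = -0.2618 + -1.0·2.0 = -2.2618
R = v/ω = 2.0/-1.0 = -2.0000
x' = 4.5 + -2.0000·(sin -2.2618 − sin -0.2618) = 5.5236
y' = 5 − -2.0000·(cos -2.2618 − cos -0.2618) = 1.7935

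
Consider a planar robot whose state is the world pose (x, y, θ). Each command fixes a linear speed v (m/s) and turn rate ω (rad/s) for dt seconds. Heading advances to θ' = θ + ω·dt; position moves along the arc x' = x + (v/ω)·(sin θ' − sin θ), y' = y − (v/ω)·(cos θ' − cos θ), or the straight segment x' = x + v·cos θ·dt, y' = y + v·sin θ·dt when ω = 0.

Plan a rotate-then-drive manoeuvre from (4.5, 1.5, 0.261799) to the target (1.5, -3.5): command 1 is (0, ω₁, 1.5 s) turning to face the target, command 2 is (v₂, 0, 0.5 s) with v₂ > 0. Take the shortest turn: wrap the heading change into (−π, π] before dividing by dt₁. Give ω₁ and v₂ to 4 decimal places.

ω₁ = -1.5820, v₂ = 11.6619

heading to target = atan2(-3.5−1.5, 1.5−4.5) = -2.1112
Δθ = wrap(-2.1112 − 0.2618) = -2.3730; ω₁ = Δθ/dt₁ = -1.5820
distance = √((1.5−4.5)² + (-3.5−1.5)²) = 5.8310; v₂ = distance/dt₂ = 11.6619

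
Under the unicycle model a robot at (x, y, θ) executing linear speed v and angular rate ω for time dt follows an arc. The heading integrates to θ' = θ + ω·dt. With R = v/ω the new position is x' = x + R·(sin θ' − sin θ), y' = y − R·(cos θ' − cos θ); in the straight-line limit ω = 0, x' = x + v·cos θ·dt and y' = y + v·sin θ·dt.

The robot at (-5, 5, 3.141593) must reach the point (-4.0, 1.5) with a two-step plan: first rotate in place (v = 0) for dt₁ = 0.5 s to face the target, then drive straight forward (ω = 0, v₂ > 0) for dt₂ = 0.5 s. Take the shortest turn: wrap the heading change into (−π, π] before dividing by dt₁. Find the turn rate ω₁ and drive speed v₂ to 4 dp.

heading to target = atan2(1.5−5, -4−-5) = -1.2925
Δθ = wrap(-1.2925 − 3.1416) = 1.8491; ω₁ = Δθ/dt₁ = 3.6982
distance = √((-4−-5)² + (1.5−5)²) = 3.6401; v₂ = distance/dt₂ = 7.2801

ω₁ = 3.6982, v₂ = 7.2801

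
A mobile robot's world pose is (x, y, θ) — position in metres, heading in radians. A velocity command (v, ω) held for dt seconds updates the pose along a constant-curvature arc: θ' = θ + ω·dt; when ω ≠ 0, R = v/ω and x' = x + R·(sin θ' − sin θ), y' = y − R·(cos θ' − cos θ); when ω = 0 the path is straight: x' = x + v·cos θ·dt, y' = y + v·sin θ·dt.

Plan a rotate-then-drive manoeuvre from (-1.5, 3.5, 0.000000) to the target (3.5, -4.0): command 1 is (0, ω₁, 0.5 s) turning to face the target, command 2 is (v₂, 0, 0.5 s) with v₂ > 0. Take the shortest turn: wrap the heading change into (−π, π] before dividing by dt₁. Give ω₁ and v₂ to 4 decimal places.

ω₁ = -1.9656, v₂ = 18.0278

heading to target = atan2(-4−3.5, 3.5−-1.5) = -0.9828
Δθ = wrap(-0.9828 − 0.0000) = -0.9828; ω₁ = Δθ/dt₁ = -1.9656
distance = √((3.5−-1.5)² + (-4−3.5)²) = 9.0139; v₂ = distance/dt₂ = 18.0278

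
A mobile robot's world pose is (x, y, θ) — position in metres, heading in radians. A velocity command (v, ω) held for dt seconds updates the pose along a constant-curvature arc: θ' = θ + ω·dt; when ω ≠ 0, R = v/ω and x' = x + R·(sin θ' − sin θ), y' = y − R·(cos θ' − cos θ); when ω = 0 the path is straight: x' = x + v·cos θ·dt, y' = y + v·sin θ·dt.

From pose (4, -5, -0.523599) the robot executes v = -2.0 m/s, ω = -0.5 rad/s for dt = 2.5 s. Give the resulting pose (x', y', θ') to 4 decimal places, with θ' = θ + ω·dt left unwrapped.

θ' = -0.5236 + -0.5·2.5 = -1.7736
R = v/ω = -2.0/-0.5 = 4.0000
x' = 4 + 4.0000·(sin -1.7736 − sin -0.5236) = 2.0820
y' = -5 − 4.0000·(cos -1.7736 − cos -0.5236) = -0.7302

(2.0820, -0.7302, -1.7736)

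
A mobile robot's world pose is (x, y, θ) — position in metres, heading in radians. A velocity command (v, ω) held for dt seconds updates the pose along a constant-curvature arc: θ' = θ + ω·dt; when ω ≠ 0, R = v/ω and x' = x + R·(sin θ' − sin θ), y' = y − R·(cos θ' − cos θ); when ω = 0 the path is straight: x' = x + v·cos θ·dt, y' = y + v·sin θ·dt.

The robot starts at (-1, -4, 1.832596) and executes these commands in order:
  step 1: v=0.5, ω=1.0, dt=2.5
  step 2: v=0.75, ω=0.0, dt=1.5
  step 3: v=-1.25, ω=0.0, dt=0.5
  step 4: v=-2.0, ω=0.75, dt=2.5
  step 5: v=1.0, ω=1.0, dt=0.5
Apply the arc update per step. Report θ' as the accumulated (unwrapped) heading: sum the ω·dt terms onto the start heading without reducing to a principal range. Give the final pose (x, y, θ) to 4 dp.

step 1: θ'=4.3326 (R=0.5000) → pose (-1.9473, -3.9440, 4.3326)
step 2: θ'=4.3326 (straight) → pose (-2.3644, -4.9889, 4.3326)
step 3: θ'=4.3326 (straight) → pose (-2.1327, -4.4084, 4.3326)
step 4: θ'=6.2076 (R=-2.6667) → pose (-4.4080, -0.7608, 6.2076)
step 5: θ'=6.7076 (R=1.0000) → pose (-3.9207, -0.6749, 6.7076)

(-3.9207, -0.6749, 6.7076)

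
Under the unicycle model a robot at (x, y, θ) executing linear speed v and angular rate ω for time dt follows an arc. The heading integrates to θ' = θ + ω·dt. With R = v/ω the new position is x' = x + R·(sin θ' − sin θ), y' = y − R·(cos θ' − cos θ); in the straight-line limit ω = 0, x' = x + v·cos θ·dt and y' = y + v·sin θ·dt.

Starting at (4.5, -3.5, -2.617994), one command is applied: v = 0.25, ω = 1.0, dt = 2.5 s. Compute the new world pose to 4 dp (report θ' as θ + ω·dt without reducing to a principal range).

θ' = -2.6180 + 1.0·2.5 = -0.1180
R = v/ω = 0.25/1.0 = 0.2500
x' = 4.5 + 0.2500·(sin -0.1180 − sin -2.6180) = 4.5956
y' = -3.5 − 0.2500·(cos -0.1180 − cos -2.6180) = -3.9648

(4.5956, -3.9648, -0.1180)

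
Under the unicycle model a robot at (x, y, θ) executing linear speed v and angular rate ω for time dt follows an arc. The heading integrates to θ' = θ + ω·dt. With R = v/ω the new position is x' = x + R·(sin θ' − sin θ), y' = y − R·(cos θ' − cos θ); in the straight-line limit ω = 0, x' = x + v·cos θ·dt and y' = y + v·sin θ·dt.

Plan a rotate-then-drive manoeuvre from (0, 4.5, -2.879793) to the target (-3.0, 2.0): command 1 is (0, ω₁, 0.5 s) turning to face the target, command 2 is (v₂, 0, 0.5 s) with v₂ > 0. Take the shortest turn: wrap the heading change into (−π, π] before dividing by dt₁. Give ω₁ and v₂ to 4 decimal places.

heading to target = atan2(2−4.5, -3−0) = -2.4469
Δθ = wrap(-2.4469 − -2.8798) = 0.4329; ω₁ = Δθ/dt₁ = 0.8659
distance = √((-3−0)² + (2−4.5)²) = 3.9051; v₂ = distance/dt₂ = 7.8102

ω₁ = 0.8659, v₂ = 7.8102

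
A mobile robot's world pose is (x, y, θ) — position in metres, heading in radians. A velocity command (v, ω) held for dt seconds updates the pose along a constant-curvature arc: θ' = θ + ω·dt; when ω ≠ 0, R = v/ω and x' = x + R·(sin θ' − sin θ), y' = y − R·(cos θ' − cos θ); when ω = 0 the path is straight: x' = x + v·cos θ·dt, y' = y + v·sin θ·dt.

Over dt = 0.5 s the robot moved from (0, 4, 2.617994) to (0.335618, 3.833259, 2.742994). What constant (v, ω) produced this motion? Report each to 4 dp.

v = -0.7500, ω = 0.2500

Δθ = 2.742994 − 2.617994 = 0.125000
ω = Δθ/dt = 0.125000/0.5 = 0.2500
R = Δx/(sin θ' − sin θ) = -3.0000
v = R·ω = -3.0000·0.2500 = -0.7500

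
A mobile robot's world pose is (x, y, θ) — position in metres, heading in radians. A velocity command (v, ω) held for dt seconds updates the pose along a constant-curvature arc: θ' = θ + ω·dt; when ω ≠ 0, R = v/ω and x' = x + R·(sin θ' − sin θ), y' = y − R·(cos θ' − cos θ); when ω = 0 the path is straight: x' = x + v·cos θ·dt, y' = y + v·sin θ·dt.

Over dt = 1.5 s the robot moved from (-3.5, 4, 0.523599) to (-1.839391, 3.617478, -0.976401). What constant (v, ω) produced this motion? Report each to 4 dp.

v = 1.2500, ω = -1.0000

Δθ = -0.976401 − 0.523599 = -1.500000
ω = Δθ/dt = -1.500000/1.5 = -1.0000
R = Δx/(sin θ' − sin θ) = -1.2500
v = R·ω = -1.2500·-1.0000 = 1.2500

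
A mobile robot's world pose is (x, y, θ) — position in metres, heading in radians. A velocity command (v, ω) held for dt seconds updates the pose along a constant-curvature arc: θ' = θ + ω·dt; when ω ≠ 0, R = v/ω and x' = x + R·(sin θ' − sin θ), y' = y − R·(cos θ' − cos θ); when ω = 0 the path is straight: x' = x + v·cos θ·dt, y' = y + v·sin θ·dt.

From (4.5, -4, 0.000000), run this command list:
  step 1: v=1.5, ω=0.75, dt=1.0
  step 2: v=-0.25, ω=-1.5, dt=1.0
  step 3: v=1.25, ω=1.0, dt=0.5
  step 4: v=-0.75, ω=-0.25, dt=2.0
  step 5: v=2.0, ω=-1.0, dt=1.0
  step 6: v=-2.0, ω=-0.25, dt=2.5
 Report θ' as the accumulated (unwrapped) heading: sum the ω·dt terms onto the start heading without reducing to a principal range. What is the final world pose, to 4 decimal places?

(7.8033, -0.5318, -2.3750)

step 1: θ'=0.7500 (R=2.0000) → pose (5.8633, -3.4634, 0.7500)
step 2: θ'=-0.7500 (R=0.1667) → pose (5.6361, -3.4634, -0.7500)
step 3: θ'=-0.2500 (R=1.2500) → pose (6.1789, -3.7599, -0.2500)
step 4: θ'=-0.7500 (R=3.0000) → pose (4.8762, -3.0482, -0.7500)
step 5: θ'=-1.7500 (R=-2.0000) → pose (5.4808, -4.8681, -1.7500)
step 6: θ'=-2.3750 (R=8.0000) → pose (7.8033, -0.5318, -2.3750)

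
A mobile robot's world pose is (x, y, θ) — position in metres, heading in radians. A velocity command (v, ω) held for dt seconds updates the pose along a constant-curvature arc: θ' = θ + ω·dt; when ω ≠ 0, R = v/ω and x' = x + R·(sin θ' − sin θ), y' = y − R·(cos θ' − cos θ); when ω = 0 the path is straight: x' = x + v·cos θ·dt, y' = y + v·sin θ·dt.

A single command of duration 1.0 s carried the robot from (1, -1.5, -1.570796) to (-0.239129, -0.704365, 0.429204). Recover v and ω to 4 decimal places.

Δθ = 0.429204 − -1.570796 = 2.000000
ω = Δθ/dt = 2.000000/1.0 = 2.0000
R = Δx/(sin θ' − sin θ) = -0.8750
v = R·ω = -0.8750·2.0000 = -1.7500

v = -1.7500, ω = 2.0000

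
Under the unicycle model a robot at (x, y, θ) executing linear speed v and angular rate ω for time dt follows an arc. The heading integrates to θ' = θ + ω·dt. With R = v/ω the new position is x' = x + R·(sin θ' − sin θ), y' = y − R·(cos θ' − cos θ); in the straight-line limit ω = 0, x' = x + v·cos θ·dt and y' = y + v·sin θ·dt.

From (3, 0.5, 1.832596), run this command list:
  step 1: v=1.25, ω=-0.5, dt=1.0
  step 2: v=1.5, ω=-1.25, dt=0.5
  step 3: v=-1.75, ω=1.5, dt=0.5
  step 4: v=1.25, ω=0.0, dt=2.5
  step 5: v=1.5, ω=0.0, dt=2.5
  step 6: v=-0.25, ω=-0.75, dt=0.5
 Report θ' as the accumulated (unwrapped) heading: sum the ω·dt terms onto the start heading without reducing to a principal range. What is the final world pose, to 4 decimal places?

(3.7104, 8.3232, 1.0826)

step 1: θ'=1.3326 (R=-2.5000) → pose (2.9854, 1.7369, 1.3326)
step 2: θ'=0.7076 (R=-1.2000) → pose (3.3715, 2.3657, 0.7076)
step 3: θ'=1.4576 (R=-1.1667) → pose (2.9707, 1.6109, 1.4576)
step 4: θ'=1.4576 (straight) → pose (3.3237, 4.7159, 1.4576)
step 5: θ'=1.4576 (straight) → pose (3.7472, 8.4419, 1.4576)
step 6: θ'=1.0826 (R=0.3333) → pose (3.7104, 8.3232, 1.0826)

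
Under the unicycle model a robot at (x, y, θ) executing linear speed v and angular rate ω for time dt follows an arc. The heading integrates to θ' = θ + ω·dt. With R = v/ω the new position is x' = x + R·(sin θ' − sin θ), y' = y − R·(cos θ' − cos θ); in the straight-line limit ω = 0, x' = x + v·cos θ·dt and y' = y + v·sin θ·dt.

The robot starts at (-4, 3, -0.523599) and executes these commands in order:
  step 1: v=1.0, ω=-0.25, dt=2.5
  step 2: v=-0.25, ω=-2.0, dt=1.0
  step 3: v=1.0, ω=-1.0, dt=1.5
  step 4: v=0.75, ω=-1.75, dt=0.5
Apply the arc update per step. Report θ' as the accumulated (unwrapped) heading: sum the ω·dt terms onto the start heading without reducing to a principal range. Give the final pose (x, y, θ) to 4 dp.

step 1: θ'=-1.1486 (R=-4.0000) → pose (-2.3512, 1.1750, -1.1486)
step 2: θ'=-3.1486 (R=0.1250) → pose (-2.2363, 1.3512, -3.1486)
step 3: θ'=-4.6486 (R=-1.0000) → pose (-3.2273, 2.2874, -4.6486)
step 4: θ'=-5.5236 (R=-0.4286) → pose (-3.0947, 2.6255, -5.5236)

(-3.0947, 2.6255, -5.5236)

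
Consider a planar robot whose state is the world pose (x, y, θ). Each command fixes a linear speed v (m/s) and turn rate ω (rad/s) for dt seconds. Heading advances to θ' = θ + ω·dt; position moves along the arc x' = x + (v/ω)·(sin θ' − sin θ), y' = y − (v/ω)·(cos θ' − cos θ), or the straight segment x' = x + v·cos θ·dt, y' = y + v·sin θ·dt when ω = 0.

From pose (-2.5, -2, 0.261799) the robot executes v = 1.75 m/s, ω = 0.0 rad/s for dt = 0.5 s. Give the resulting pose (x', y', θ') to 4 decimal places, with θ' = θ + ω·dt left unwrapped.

θ' = 0.2618 + 0.0·0.5 = 0.2618
ω = 0 → straight: x' = -2.5 + 1.75·cos(0.2618)·0.5 = -1.6548
y' = -2 + 1.75·sin(0.2618)·0.5 = -1.7735

(-1.6548, -1.7735, 0.2618)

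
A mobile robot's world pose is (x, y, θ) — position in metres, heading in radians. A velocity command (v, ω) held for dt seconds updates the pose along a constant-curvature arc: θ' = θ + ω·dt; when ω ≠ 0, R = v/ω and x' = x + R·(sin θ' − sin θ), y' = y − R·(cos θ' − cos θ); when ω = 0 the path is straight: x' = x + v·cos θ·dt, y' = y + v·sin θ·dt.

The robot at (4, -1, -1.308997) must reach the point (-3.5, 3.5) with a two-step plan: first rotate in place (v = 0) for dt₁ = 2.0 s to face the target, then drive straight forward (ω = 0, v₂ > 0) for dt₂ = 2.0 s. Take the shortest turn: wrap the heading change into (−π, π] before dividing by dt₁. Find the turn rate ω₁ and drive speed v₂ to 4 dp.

heading to target = atan2(3.5−-1, -3.5−4) = 2.6012
Δθ = wrap(2.6012 − -1.3090) = -2.3730; ω₁ = Δθ/dt₁ = -1.1865
distance = √((-3.5−4)² + (3.5−-1)²) = 8.7464; v₂ = distance/dt₂ = 4.3732

ω₁ = -1.1865, v₂ = 4.3732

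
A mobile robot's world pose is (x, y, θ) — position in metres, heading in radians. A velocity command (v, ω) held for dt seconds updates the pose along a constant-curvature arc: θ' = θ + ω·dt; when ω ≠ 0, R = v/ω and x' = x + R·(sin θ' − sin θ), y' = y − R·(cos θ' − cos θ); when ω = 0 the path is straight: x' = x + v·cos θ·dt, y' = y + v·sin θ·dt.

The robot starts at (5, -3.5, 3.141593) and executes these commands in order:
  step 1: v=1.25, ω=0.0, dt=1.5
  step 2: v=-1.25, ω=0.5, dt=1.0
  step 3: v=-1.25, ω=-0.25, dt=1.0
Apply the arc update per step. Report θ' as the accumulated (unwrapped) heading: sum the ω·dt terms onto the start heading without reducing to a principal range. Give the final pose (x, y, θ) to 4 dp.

step 1: θ'=3.1416 (straight) → pose (3.1250, -3.5000, 3.1416)
step 2: θ'=3.6416 (R=-2.5000) → pose (4.3236, -3.1940, 3.6416)
step 3: θ'=3.3916 (R=5.0000) → pose (5.4837, -2.7373, 3.3916)

(5.4837, -2.7373, 3.3916)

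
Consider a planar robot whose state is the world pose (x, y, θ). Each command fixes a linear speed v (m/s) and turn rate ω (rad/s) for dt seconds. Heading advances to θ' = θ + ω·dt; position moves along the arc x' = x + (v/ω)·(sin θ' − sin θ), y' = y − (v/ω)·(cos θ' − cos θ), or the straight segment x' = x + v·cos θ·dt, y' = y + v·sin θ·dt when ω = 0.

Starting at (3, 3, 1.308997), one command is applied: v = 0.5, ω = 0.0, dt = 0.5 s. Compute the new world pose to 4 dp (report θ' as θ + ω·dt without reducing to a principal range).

θ' = 1.3090 + 0.0·0.5 = 1.3090
ω = 0 → straight: x' = 3 + 0.5·cos(1.3090)·0.5 = 3.0647
y' = 3 + 0.5·sin(1.3090)·0.5 = 3.2415

(3.0647, 3.2415, 1.3090)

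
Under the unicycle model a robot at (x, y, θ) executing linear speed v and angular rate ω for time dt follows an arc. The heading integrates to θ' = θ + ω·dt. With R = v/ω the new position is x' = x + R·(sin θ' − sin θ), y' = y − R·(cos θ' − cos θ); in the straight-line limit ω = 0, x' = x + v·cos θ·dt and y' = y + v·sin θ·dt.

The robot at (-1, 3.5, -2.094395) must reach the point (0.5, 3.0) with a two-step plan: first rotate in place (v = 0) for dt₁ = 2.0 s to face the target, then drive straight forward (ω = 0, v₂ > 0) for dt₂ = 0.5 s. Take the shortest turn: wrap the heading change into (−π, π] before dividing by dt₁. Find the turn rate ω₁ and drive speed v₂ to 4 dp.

heading to target = atan2(3−3.5, 0.5−-1) = -0.3218
Δθ = wrap(-0.3218 − -2.0944) = 1.7726; ω₁ = Δθ/dt₁ = 0.8863
distance = √((0.5−-1)² + (3−3.5)²) = 1.5811; v₂ = distance/dt₂ = 3.1623

ω₁ = 0.8863, v₂ = 3.1623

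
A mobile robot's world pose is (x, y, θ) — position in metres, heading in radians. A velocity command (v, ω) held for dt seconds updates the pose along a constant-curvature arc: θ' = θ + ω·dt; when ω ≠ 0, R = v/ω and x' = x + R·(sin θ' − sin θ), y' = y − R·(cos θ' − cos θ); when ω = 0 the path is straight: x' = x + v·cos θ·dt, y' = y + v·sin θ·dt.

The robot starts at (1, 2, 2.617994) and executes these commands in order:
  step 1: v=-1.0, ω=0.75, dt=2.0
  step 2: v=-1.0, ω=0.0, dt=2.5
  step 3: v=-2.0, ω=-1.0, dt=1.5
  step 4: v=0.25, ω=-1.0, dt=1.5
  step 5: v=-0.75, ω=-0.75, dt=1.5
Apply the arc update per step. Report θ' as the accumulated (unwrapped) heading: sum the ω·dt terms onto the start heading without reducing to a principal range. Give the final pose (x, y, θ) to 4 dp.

step 1: θ'=4.1180 (R=-1.3333) → pose (2.7713, 2.4080, 4.1180)
step 2: θ'=4.1180 (straight) → pose (4.1713, 4.4792, 4.1180)
step 3: θ'=2.6180 (R=2.0000) → pose (6.8283, 5.0913, 2.6180)
step 4: θ'=1.1180 (R=-0.2500) → pose (6.7285, 5.4172, 1.1180)
step 5: θ'=-0.0070 (R=1.0000) → pose (5.8223, 4.8547, -0.0070)

(5.8223, 4.8547, -0.0070)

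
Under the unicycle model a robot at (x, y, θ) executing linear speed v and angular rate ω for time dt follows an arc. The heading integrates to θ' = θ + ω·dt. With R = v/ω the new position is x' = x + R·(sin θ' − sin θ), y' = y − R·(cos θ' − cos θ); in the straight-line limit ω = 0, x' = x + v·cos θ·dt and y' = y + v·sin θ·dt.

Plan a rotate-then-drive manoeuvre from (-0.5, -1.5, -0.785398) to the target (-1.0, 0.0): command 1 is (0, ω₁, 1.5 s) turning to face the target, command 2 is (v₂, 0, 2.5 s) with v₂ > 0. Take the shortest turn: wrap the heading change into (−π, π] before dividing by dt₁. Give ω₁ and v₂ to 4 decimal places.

heading to target = atan2(0−-1.5, -1−-0.5) = 1.8925
Δθ = wrap(1.8925 − -0.7854) = 2.6779; ω₁ = Δθ/dt₁ = 1.7853
distance = √((-1−-0.5)² + (0−-1.5)²) = 1.5811; v₂ = distance/dt₂ = 0.6325

ω₁ = 1.7853, v₂ = 0.6325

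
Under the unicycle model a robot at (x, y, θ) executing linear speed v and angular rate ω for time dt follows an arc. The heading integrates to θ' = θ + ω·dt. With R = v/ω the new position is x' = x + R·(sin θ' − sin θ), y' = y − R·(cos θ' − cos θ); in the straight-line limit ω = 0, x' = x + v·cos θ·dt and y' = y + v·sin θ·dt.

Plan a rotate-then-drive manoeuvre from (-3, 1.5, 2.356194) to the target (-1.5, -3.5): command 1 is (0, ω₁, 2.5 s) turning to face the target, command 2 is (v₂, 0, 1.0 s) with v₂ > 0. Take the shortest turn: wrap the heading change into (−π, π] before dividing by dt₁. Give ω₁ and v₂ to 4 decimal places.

ω₁ = 1.0591, v₂ = 5.2202

heading to target = atan2(-3.5−1.5, -1.5−-3) = -1.2793
Δθ = wrap(-1.2793 − 2.3562) = 2.6477; ω₁ = Δθ/dt₁ = 1.0591
distance = √((-1.5−-3)² + (-3.5−1.5)²) = 5.2202; v₂ = distance/dt₂ = 5.2202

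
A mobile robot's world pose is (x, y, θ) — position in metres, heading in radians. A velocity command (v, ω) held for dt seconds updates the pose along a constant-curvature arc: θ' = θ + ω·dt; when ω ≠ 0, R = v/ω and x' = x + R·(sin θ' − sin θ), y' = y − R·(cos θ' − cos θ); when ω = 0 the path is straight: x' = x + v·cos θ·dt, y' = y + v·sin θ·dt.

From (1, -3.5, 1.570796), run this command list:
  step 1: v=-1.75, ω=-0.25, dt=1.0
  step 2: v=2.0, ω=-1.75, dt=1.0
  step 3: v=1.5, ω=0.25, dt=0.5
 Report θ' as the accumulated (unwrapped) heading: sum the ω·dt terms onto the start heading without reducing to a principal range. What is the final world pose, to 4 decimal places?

(3.0650, -4.7441, -0.3042)

step 1: θ'=1.3208 (R=7.0000) → pose (0.7824, -5.2318, 1.3208)
step 2: θ'=-0.4292 (R=-1.1429) → pose (2.3653, -4.4754, -0.4292)
step 3: θ'=-0.3042 (R=6.0000) → pose (3.0650, -4.7441, -0.3042)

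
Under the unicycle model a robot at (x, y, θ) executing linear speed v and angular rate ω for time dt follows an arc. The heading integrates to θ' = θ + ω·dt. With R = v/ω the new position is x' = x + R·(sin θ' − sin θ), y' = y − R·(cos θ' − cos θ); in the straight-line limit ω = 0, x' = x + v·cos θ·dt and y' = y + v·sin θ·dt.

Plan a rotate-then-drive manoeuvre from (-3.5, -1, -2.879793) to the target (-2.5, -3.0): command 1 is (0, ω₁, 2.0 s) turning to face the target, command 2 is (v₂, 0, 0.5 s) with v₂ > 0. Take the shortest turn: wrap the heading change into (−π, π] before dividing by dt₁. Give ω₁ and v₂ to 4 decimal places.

ω₁ = 0.8863, v₂ = 4.4721

heading to target = atan2(-3−-1, -2.5−-3.5) = -1.1071
Δθ = wrap(-1.1071 − -2.8798) = 1.7726; ω₁ = Δθ/dt₁ = 0.8863
distance = √((-2.5−-3.5)² + (-3−-1)²) = 2.2361; v₂ = distance/dt₂ = 4.4721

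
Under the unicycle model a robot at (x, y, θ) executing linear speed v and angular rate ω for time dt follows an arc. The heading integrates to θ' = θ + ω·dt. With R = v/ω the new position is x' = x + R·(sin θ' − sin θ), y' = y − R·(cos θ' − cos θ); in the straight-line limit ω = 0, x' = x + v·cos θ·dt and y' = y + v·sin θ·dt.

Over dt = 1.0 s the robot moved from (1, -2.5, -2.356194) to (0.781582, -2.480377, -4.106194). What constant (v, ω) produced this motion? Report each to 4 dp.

Δθ = -4.106194 − -2.356194 = -1.750000
ω = Δθ/dt = -1.750000/1.0 = -1.7500
R = Δx/(sin θ' − sin θ) = -0.1429
v = R·ω = -0.1429·-1.7500 = 0.2500

v = 0.2500, ω = -1.7500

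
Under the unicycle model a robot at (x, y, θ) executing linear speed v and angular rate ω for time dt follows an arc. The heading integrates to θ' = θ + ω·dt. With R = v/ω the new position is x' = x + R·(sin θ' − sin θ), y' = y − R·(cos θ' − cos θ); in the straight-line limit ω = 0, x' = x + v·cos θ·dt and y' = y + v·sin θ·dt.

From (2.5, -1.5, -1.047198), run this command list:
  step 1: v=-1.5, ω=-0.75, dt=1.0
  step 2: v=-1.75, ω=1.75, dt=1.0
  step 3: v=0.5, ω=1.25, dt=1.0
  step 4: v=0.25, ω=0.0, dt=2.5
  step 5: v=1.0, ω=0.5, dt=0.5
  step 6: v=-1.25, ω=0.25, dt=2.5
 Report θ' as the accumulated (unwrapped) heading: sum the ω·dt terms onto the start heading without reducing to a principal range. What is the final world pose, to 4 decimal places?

(2.6869, -0.5212, 2.0778)

step 1: θ'=-1.7972 (R=2.0000) → pose (2.2831, -0.0511, -1.7972)
step 2: θ'=-0.0472 (R=-1.0000) → pose (1.3558, 1.1723, -0.0472)
step 3: θ'=1.2028 (R=0.4000) → pose (1.7479, 1.4280, 1.2028)
step 4: θ'=1.2028 (straight) → pose (1.9727, 2.0111, 1.2028)
step 5: θ'=1.4528 (R=2.0000) → pose (2.0927, 2.4952, 1.4528)
step 6: θ'=2.0778 (R=-5.0000) → pose (2.6869, -0.5212, 2.0778)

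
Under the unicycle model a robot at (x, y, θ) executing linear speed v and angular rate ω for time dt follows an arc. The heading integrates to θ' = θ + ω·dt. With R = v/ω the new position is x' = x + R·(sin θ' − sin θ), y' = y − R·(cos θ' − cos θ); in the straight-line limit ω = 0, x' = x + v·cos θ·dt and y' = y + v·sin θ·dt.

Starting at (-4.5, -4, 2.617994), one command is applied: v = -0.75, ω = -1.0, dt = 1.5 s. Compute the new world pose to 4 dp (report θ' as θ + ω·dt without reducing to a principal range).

θ' = 2.6180 + -1.0·1.5 = 1.1180
R = v/ω = -0.75/-1.0 = 0.7500
x' = -4.5 + 0.7500·(sin 1.1180 − sin 2.6180) = -4.2006
y' = -4 − 0.7500·(cos 1.1180 − cos 2.6180) = -4.9776

(-4.2006, -4.9776, 1.1180)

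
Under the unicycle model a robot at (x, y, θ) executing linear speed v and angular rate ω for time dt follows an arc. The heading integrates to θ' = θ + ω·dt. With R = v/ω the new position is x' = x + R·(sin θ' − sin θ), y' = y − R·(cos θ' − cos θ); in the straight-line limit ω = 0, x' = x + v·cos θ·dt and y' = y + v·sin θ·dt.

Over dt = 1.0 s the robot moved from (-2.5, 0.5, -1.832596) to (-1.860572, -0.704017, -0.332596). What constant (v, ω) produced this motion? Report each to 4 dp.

Δθ = -0.332596 − -1.832596 = 1.500000
ω = Δθ/dt = 1.500000/1.0 = 1.5000
R = −Δy/(cos θ' − cos θ) = 1.0000
v = R·ω = 1.0000·1.5000 = 1.5000

v = 1.5000, ω = 1.5000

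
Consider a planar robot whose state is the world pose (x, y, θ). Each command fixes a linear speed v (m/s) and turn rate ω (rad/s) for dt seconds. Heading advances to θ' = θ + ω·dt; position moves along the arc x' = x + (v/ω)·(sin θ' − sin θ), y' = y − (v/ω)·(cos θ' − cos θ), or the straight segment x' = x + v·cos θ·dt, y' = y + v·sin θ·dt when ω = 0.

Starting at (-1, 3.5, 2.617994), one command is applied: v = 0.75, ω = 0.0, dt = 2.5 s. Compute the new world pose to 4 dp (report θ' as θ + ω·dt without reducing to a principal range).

(-2.6238, 4.4375, 2.6180)

θ' = 2.6180 + 0.0·2.5 = 2.6180
ω = 0 → straight: x' = -1 + 0.75·cos(2.6180)·2.5 = -2.6238
y' = 3.5 + 0.75·sin(2.6180)·2.5 = 4.4375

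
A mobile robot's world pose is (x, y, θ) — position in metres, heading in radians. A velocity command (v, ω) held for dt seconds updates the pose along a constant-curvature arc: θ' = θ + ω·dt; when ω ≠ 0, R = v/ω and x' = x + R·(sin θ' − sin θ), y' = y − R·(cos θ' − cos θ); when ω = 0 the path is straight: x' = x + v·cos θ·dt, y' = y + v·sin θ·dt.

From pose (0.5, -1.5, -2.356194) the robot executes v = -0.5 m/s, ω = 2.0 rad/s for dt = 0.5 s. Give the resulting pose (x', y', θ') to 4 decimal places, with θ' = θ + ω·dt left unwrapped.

(0.5675, -1.2700, -1.3562)

θ' = -2.3562 + 2.0·0.5 = -1.3562
R = v/ω = -0.5/2.0 = -0.2500
x' = 0.5 + -0.2500·(sin -1.3562 − sin -2.3562) = 0.5675
y' = -1.5 − -0.2500·(cos -1.3562 − cos -2.3562) = -1.2700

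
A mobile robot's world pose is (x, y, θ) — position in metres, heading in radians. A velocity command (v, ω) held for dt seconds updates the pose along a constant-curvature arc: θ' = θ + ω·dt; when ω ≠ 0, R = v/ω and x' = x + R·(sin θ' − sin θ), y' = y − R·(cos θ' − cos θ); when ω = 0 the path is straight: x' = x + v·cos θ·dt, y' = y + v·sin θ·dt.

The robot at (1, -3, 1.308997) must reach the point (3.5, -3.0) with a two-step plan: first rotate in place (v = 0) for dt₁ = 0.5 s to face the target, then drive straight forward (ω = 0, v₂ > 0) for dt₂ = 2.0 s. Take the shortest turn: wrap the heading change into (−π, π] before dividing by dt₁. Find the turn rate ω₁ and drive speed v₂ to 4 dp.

ω₁ = -2.6180, v₂ = 1.2500

heading to target = atan2(-3−-3, 3.5−1) = 0.0000
Δθ = wrap(0.0000 − 1.3090) = -1.3090; ω₁ = Δθ/dt₁ = -2.6180
distance = √((3.5−1)² + (-3−-3)²) = 2.5000; v₂ = distance/dt₂ = 1.2500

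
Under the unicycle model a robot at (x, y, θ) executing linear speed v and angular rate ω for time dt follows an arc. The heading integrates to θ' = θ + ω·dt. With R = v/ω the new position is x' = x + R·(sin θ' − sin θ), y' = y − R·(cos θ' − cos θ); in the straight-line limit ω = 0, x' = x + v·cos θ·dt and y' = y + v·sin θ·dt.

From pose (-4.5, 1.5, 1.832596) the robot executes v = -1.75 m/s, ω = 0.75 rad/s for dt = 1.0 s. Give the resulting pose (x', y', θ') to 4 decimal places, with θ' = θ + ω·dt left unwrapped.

θ' = 1.8326 + 0.75·1.0 = 2.5826
R = v/ω = -1.75/0.75 = -2.3333
x' = -4.5 + -2.3333·(sin 2.5826 − sin 1.8326) = -3.4836
y' = 1.5 − -2.3333·(cos 2.5826 − cos 1.8326) = 0.1257

(-3.4836, 0.1257, 2.5826)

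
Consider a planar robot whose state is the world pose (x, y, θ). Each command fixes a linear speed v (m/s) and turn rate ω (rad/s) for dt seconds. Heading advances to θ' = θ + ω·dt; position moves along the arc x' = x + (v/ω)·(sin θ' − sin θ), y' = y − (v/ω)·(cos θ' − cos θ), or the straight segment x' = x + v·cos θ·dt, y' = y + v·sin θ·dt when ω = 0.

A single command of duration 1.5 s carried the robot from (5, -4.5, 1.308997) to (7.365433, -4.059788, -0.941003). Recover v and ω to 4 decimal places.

Δθ = -0.941003 − 1.308997 = -2.250000
ω = Δθ/dt = -2.250000/1.5 = -1.5000
R = Δx/(sin θ' − sin θ) = -1.3333
v = R·ω = -1.3333·-1.5000 = 2.0000

v = 2.0000, ω = -1.5000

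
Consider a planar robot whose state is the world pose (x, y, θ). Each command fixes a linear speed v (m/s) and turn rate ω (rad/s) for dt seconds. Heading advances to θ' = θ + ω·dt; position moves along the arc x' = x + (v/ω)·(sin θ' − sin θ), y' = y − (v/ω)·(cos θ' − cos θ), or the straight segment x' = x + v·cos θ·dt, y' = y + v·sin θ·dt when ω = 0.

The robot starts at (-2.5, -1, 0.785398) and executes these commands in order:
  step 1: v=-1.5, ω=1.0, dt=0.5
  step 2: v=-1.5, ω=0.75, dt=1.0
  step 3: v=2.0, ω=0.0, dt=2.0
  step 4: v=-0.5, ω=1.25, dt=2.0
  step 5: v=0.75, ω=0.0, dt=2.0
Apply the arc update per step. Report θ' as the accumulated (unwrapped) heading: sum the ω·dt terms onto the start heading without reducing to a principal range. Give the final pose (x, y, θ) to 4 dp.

(-4.0526, -0.8893, 4.5354)

step 1: θ'=1.2854 (R=-1.5000) → pose (-2.8787, -1.6384, 1.2854)
step 2: θ'=2.0354 (R=-2.0000) → pose (-2.7476, -3.0976, 2.0354)
step 3: θ'=2.0354 (straight) → pose (-4.5398, 0.4784, 2.0354)
step 4: θ'=4.5354 (R=-0.4000) → pose (-3.7885, 0.5872, 4.5354)
step 5: θ'=4.5354 (straight) → pose (-4.0526, -0.8893, 4.5354)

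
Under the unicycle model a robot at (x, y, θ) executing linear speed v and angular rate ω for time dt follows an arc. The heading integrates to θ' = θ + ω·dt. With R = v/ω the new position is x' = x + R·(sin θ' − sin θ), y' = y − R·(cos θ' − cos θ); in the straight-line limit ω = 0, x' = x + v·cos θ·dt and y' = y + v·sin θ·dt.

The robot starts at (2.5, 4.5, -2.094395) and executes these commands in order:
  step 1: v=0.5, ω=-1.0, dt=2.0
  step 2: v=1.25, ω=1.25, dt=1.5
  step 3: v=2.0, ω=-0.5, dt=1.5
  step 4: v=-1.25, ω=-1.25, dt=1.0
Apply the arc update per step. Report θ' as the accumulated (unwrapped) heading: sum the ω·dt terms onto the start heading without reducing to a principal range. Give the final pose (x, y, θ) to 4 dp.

step 1: θ'=-4.0944 (R=-0.5000) → pose (1.6595, 4.4603, -4.0944)
step 2: θ'=-2.2194 (R=1.0000) → pose (0.0475, 4.4850, -2.2194)
step 3: θ'=-2.9694 (R=-4.0000) → pose (-2.4548, 2.9604, -2.9694)
step 4: θ'=-4.2194 (R=1.0000) → pose (-1.4026, 2.4485, -4.2194)

(-1.4026, 2.4485, -4.2194)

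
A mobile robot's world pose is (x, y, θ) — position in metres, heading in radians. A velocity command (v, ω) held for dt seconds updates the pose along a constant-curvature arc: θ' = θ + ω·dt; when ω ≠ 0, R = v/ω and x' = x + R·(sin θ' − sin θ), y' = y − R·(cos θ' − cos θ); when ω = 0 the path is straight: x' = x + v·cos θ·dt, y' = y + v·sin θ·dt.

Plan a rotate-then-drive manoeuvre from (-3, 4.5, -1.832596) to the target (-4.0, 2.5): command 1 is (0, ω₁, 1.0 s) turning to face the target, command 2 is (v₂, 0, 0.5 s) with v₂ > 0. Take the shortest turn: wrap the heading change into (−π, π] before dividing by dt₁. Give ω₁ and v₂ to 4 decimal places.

heading to target = atan2(2.5−4.5, -4−-3) = -2.0344
Δθ = wrap(-2.0344 − -1.8326) = -0.2018; ω₁ = Δθ/dt₁ = -0.2018
distance = √((-4−-3)² + (2.5−4.5)²) = 2.2361; v₂ = distance/dt₂ = 4.4721

ω₁ = -0.2018, v₂ = 4.4721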